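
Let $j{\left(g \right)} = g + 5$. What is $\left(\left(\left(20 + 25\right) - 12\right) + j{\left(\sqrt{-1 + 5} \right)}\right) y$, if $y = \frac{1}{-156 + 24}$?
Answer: $- \frac{10}{33} \approx -0.30303$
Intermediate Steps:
$y = - \frac{1}{132}$ ($y = \frac{1}{-132} = - \frac{1}{132} \approx -0.0075758$)
$j{\left(g \right)} = 5 + g$
$\left(\left(\left(20 + 25\right) - 12\right) + j{\left(\sqrt{-1 + 5} \right)}\right) y = \left(\left(\left(20 + 25\right) - 12\right) + \left(5 + \sqrt{-1 + 5}\right)\right) \left(- \frac{1}{132}\right) = \left(\left(45 - 12\right) + \left(5 + \sqrt{4}\right)\right) \left(- \frac{1}{132}\right) = \left(33 + \left(5 + 2\right)\right) \left(- \frac{1}{132}\right) = \left(33 + 7\right) \left(- \frac{1}{132}\right) = 40 \left(- \frac{1}{132}\right) = - \frac{10}{33}$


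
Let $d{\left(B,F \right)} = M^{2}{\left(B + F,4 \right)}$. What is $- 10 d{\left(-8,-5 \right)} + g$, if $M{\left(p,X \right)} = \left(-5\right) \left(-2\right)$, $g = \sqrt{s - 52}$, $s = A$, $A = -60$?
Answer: $-1000 + 4 i \sqrt{7} \approx -1000.0 + 10.583 i$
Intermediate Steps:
$s = -60$
$g = 4 i \sqrt{7}$ ($g = \sqrt{-60 - 52} = \sqrt{-112} = 4 i \sqrt{7} \approx 10.583 i$)
$M{\left(p,X \right)} = 10$
$d{\left(B,F \right)} = 100$ ($d{\left(B,F \right)} = 10^{2} = 100$)
$- 10 d{\left(-8,-5 \right)} + g = \left(-10\right) 100 + 4 i \sqrt{7} = -1000 + 4 i \sqrt{7}$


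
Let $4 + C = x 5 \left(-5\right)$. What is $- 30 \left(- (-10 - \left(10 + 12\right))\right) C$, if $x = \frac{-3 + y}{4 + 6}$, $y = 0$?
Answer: $-3360$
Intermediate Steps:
$x = - \frac{3}{10}$ ($x = \frac{-3 + 0}{4 + 6} = - \frac{3}{10} \approx -0.3$)
$C = \frac{7}{2}$ ($C = -4 + \left(- \frac{3}{10}\right) 5 \left(-5\right) = -4 - - \frac{15}{2} = -4 + \frac{15}{2} = \frac{7}{2} \approx 3.5$)
$- 30 \left(- (-10 - \left(10 + 12\right))\right) C = - 30 \left(- (-10 - \left(10 + 12\right))\right) \frac{7}{2} = - 30 \left(- (-10 - 22)\right) \frac{7}{2} = - 30 \left(\left(-1\right) \left(-32\right)\right) \frac{7}{2} = \left(-30\right) 32 \cdot \frac{7}{2} = \left(-960\right) \frac{7}{2} = -3360$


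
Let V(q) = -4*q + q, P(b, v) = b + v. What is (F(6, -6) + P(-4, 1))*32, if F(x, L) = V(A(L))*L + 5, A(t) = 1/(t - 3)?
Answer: 0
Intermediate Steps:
A(t) = 1/(-3 + t)
V(q) = -3*q
F(x, L) = 5 - 3*L/(-3 + L) (F(x, L) = (-3/(-3 + L))*L + 5 = -3*L/(-3 + L) + 5 = 5 - 3*L/(-3 + L))
(F(6, -6) + P(-4, 1))*32 = ((-15 + 2*(-6))/(-3 - 6) + (-4 + 1))*32 = ((-15 - 12)/(-9) - 3)*32 = (-⅑*(-27) - 3)*32 = (3 - 3)*32 = 0*32 = 0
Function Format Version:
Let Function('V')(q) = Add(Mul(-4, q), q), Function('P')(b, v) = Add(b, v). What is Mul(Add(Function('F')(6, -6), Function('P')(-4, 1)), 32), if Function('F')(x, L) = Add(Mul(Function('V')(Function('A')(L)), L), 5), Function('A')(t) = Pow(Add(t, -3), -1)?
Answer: 0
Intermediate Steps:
Function('A')(t) = Pow(Add(-3, t), -1)
Function('V')(q) = Mul(-3, q)
Function('F')(x, L) = Add(5, Mul(-3, L, Pow(Add(-3, L), -1))) (Function('F')(x, L) = Add(Mul(Mul(-3, Pow(Add(-3, L), -1)), L), 5) = Add(Mul(-3, L, Pow(Add(-3, L), -1)), 5) = Add(5, Mul(-3, L, Pow(Add(-3, L), -1))))
Mul(Add(Function('F')(6, -6), Function('P')(-4, 1)), 32) = Mul(Add(Mul(Pow(Add(-3, -6), -1), Add(-15, Mul(2, -6))), Add(-4, 1)), 32) = Mul(Add(Mul(Pow(-9, -1), Add(-15, -12)), -3), 32) = Mul(Add(Mul(Rational(-1, 9), -27), -3), 32) = Mul(Add(3, -3), 32) = Mul(0, 32) = 0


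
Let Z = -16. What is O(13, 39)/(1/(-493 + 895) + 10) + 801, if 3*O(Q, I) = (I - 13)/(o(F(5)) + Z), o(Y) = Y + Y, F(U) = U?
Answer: 9660721/12063 ≈ 800.86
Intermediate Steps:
o(Y) = 2*Y
O(Q, I) = 13/18 - I/18 (O(Q, I) = ((I - 13)/(2*5 - 16))/3 = ((-13 + I)/(10 - 16))/3 = ((-13 + I)/(-6))/3 = ((-13 + I)*(-⅙))/3 = (13/6 - I/6)/3 = 13/18 - I/18)
O(13, 39)/(1/(-493 + 895) + 10) + 801 = (13/18 - 1/18*39)/(1/(-493 + 895) + 10) + 801 = (13/18 - 13/6)/(1/402 + 10) + 801 = -13/(9*(1/402 + 10)) + 801 = -13/(9*4021/402) + 801 = -13/9*402/4021 + 801 = -1742/12063 + 801 = 9660721/12063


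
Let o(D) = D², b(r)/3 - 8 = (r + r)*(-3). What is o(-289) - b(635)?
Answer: 94927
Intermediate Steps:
b(r) = 24 - 18*r (b(r) = 24 + 3*((r + r)*(-3)) = 24 + 3*((2*r)*(-3)) = 24 + 3*(-6*r) = 24 - 18*r)
o(-289) - b(635) = (-289)² - (24 - 18*635) = 83521 - (24 - 11430) = 83521 - 1*(-11406) = 83521 + 11406 = 94927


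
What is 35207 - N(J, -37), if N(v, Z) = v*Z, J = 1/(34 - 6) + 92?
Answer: 1081145/28 ≈ 38612.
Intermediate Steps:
J = 2577/28 (J = 1/28 + 92 = 2577/28 ≈ 92.036)
N(v, Z) = Z*v
35207 - N(J, -37) = 35207 - (-37)*2577/28 = 35207 - 1*(-95349/28) = 35207 + 95349/28 = 1081145/28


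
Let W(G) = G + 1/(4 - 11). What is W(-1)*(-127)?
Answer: 1016/7 ≈ 145.14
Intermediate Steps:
W(G) = -⅐ + G (W(G) = G + 1/(-7) = G - ⅐ = -⅐ + G)
W(-1)*(-127) = (-⅐ - 1)*(-127) = -8/7*(-127) = 1016/7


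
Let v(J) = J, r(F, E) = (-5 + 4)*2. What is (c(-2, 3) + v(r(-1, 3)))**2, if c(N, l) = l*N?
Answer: 64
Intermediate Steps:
r(F, E) = -2 (r(F, E) = -1*2 = -2)
c(N, l) = N*l
(c(-2, 3) + v(r(-1, 3)))**2 = (-2*3 - 2)**2 = (-6 - 2)**2 = (-8)**2 = 64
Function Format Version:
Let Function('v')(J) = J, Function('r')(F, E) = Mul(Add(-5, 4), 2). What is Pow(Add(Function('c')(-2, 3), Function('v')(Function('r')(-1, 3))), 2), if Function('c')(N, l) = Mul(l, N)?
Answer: 64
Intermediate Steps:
Function('r')(F, E) = -2 (Function('r')(F, E) = Mul(-1, 2) = -2)
Function('c')(N, l) = Mul(N, l)
Pow(Add(Function('c')(-2, 3), Function('v')(Function('r')(-1, 3))), 2) = Pow(Add(Mul(-2, 3), -2), 2) = Pow(Add(-6, -2), 2) = Pow(-8, 2) = 64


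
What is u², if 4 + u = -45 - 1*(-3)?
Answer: 2116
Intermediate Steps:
u = -46 (u = -4 + (-45 - 1*(-3)) = -4 + (-45 + 3) = -4 - 42 = -46)
u² = (-46)² = 2116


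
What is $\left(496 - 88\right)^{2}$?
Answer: $166464$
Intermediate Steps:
$\left(496 - 88\right)^{2} = 408^{2} = 166464$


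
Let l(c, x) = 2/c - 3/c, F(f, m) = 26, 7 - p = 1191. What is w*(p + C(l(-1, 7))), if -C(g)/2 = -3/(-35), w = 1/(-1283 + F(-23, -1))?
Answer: 41446/43995 ≈ 0.94206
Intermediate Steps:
p = -1184 (p = 7 - 1*1191 = 7 - 1191 = -1184)
l(c, x) = -1/c
w = -1/1257 (w = 1/(-1283 + 26) = 1/(-1257) = -1/1257 ≈ -0.00079555)
C(g) = -6/35 (C(g) = -(-6)/(-35) = -(-6)*(-1)/35 = -2*3/35 = -6/35)
w*(p + C(l(-1, 7))) = -(-1184 - 6/35)/1257 = -1/1257*(-41446/35) = 41446/43995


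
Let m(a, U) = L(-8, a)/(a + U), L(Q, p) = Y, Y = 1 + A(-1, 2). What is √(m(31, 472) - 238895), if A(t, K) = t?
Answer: I*√238895 ≈ 488.77*I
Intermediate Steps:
Y = 0 (Y = 1 - 1 = 0)
L(Q, p) = 0
m(a, U) = 0 (m(a, U) = 0/(a + U) = 0/(U + a) = 0)
√(m(31, 472) - 238895) = √(0 - 238895) = √(-238895) = I*√238895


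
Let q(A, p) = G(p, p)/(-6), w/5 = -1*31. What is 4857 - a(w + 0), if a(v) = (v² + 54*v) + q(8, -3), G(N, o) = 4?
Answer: -32392/3 ≈ -10797.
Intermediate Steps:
w = -155 (w = 5*(-1*31) = 5*(-31) = -155)
q(A, p) = -⅔ (q(A, p) = 4/(-6) = 4*(-⅙) = -⅔)
a(v) = -⅔ + v² + 54*v (a(v) = (v² + 54*v) - ⅔ = -⅔ + v² + 54*v)
4857 - a(w + 0) = 4857 - (-⅔ + (-155 + 0)² + 54*(-155 + 0)) = 4857 - (-⅔ + (-155)² + 54*(-155)) = 4857 - (-⅔ + 24025 - 8370) = 4857 - 1*46963/3 = 4857 - 46963/3 = -32392/3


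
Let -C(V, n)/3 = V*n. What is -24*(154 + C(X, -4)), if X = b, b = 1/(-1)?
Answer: -3408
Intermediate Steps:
b = -1
X = -1
C(V, n) = -3*V*n
-24*(154 + C(X, -4)) = -24*(154 - 3*(-1)*(-4)) = -24*(154 - 12) = -24*142 = -3408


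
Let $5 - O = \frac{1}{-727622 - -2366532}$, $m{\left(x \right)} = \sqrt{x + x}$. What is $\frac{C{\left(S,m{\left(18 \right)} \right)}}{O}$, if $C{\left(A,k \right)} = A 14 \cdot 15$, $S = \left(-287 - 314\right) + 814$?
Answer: $\frac{73308444300}{8194549} \approx 8946.0$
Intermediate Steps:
$S = 213$ ($S = -601 + 814 = 213$)
$m{\left(x \right)} = \sqrt{2} \sqrt{x}$ ($m{\left(x \right)} = \sqrt{2 x} = \sqrt{2} \sqrt{x}$)
$C{\left(A,k \right)} = 210 A$ ($C{\left(A,k \right)} = 14 A 15 = 210 A$)
$O = \frac{8194549}{1638910}$ ($O = 5 - \frac{1}{-727622 - -2366532} = 5 - \frac{1}{-727622 + 2366532} = 5 - \frac{1}{1638910} = \frac{8194549}{1638910} \approx 5.0$)
$\frac{C{\left(S,m{\left(18 \right)} \right)}}{O} = \frac{210 \cdot 213}{\frac{8194549}{1638910}} = 44730 \cdot \frac{1638910}{8194549} = \frac{73308444300}{8194549}$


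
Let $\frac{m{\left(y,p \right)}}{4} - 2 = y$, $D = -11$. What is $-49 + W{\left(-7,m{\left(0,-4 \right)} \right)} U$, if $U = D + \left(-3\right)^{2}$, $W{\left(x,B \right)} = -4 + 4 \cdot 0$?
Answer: $-41$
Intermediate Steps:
$m{\left(y,p \right)} = 8 + 4 y$
$W{\left(x,B \right)} = -4$ ($W{\left(x,B \right)} = -4 + 0 = -4$)
$U = -2$ ($U = -11 + \left(-3\right)^{2} = -11 + 9 = -2$)
$-49 + W{\left(-7,m{\left(0,-4 \right)} \right)} U = -49 - -8 = -49 + 8 = -41$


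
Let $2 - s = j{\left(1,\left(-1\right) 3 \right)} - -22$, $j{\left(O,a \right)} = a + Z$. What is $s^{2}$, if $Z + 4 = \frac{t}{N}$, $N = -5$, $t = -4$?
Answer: $\frac{4761}{25} \approx 190.44$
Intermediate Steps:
$Z = - \frac{16}{5}$ ($Z = -4 - \frac{4}{-5} = -4 - - \frac{4}{5} = -4 + \frac{4}{5} = - \frac{16}{5} \approx -3.2$)
$j{\left(O,a \right)} = - \frac{16}{5} + a$ ($j{\left(O,a \right)} = a - \frac{16}{5} = - \frac{16}{5} + a$)
$s = - \frac{69}{5}$ ($s = 2 - \left(\left(- \frac{16}{5} - 3\right) - -22\right) = 2 - \left(\left(- \frac{16}{5} - 3\right) + 22\right) = 2 - \left(- \frac{31}{5} + 22\right) = 2 - \frac{79}{5} = - \frac{69}{5} \approx -13.8$)
$s^{2} = \left(- \frac{69}{5}\right)^{2} = \frac{4761}{25}$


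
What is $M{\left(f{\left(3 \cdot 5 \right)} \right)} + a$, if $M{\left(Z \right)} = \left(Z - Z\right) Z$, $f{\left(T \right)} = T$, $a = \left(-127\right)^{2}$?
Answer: $16129$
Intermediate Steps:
$a = 16129$
$M{\left(Z \right)} = 0$ ($M{\left(Z \right)} = 0 Z = 0$)
$M{\left(f{\left(3 \cdot 5 \right)} \right)} + a = 0 + 16129 = 16129$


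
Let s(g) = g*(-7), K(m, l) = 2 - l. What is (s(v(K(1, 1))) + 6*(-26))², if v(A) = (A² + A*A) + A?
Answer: 31329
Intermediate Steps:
v(A) = A + 2*A² (v(A) = (A² + A²) + A = 2*A² + A = A + 2*A²)
s(g) = -7*g
(s(v(K(1, 1))) + 6*(-26))² = (-7*(2 - 1*1)*(1 + 2*(2 - 1*1)) + 6*(-26))² = (-7*(2 - 1)*(1 + 2*(2 - 1)) - 156)² = (-7*(1 + 2*1) - 156)² = (-7*(1 + 2) - 156)² = (-7*3 - 156)² = (-21 - 156)² = (-177)² = 31329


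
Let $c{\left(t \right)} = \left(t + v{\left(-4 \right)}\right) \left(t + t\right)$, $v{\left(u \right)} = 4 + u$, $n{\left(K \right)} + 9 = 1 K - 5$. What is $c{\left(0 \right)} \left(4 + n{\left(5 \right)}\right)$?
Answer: $0$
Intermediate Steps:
$n{\left(K \right)} = -14 + K$ ($n{\left(K \right)} = -9 + \left(1 K - 5\right) = -9 + \left(K - 5\right) = -9 + \left(-5 + K\right) = -14 + K$)
$c{\left(t \right)} = 2 t^{2}$ ($c{\left(t \right)} = \left(t + \left(4 - 4\right)\right) \left(t + t\right) = \left(t + 0\right) 2 t = t 2 t = 2 t^{2}$)
$c{\left(0 \right)} \left(4 + n{\left(5 \right)}\right) = 2 \cdot 0^{2} \left(4 + \left(-14 + 5\right)\right) = 2 \cdot 0 \left(4 - 9\right) = 0 \left(-5\right) = 0$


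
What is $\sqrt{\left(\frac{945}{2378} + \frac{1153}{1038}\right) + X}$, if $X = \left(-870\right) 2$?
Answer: $\frac{i \sqrt{662019948014514}}{617091} \approx 41.695 i$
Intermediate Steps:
$X = -1740$
$\sqrt{\left(\frac{945}{2378} + \frac{1153}{1038}\right) + X} = \sqrt{\left(\frac{945}{2378} + \frac{1153}{1038}\right) - 1740} = \sqrt{\frac{930686}{617091} - 1740} = \sqrt{- \frac{1072807654}{617091}} = \frac{i \sqrt{662019948014514}}{617091}$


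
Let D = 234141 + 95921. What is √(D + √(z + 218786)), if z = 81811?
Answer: √(330062 + √300597) ≈ 574.99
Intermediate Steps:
D = 330062
√(D + √(z + 218786)) = √(330062 + √(81811 + 218786)) = √(330062 + √300597)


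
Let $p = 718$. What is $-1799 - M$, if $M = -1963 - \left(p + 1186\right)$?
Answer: $2068$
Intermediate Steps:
$M = -3867$ ($M = -1963 - \left(718 + 1186\right) = -1963 - 1904 = -3867$)
$-1799 - M = -1799 - -3867 = -1799 + 3867 = 2068$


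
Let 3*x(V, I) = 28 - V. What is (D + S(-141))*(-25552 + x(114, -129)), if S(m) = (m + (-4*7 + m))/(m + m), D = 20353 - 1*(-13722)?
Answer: -368724589660/423 ≈ -8.7169e+8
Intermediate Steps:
D = 34075 (D = 20353 + 13722 = 34075)
S(m) = (-28 + 2*m)/(2*m) (S(m) = (m + (-28 + m))/((2*m)) = (-28 + 2*m)*(1/(2*m)) = (-28 + 2*m)/(2*m))
x(V, I) = 28/3 - V/3 (x(V, I) = (28 - V)/3 = 28/3 - V/3)
(D + S(-141))*(-25552 + x(114, -129)) = (34075 + (-14 - 141)/(-141))*(-25552 + (28/3 - ⅓*114)) = (34075 - 1/141*(-155))*(-25552 + (28/3 - 38)) = (34075 + 155/141)*(-25552 - 86/3) = (4804730/141)*(-76742/3) = -368724589660/423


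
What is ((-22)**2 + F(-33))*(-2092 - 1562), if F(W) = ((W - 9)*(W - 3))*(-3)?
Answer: 14806008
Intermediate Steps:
F(W) = -3*(-9 + W)*(-3 + W) (F(W) = ((-9 + W)*(-3 + W))*(-3) = -3*(-9 + W)*(-3 + W))
((-22)**2 + F(-33))*(-2092 - 1562) = ((-22)**2 + (-81 - 3*(-33)**2 + 36*(-33)))*(-2092 - 1562) = (484 + (-81 - 3*1089 - 1188))*(-3654) = (484 + (-81 - 3267 - 1188))*(-3654) = (484 - 4536)*(-3654) = -4052*(-3654) = 14806008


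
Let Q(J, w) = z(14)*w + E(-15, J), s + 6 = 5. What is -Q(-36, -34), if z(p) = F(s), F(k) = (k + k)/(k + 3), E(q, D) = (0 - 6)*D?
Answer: -250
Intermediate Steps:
s = -1 (s = -6 + 5 = -1)
E(q, D) = -6*D
F(k) = 2*k/(3 + k) (F(k) = (2*k)/(3 + k) = 2*k/(3 + k))
z(p) = -1 (z(p) = 2*(-1)/(3 - 1) = 2*(-1)/2 = 2*(-1)*(½) = -1)
Q(J, w) = -w - 6*J
-Q(-36, -34) = -(-1*(-34) - 6*(-36)) = -(34 + 216) = -1*250 = -250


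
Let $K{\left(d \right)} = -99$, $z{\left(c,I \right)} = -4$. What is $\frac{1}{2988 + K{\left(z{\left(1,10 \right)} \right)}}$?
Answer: $\frac{1}{2889} \approx 0.00034614$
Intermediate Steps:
$\frac{1}{2988 + K{\left(z{\left(1,10 \right)} \right)}} = \frac{1}{2988 - 99} = \frac{1}{2889}$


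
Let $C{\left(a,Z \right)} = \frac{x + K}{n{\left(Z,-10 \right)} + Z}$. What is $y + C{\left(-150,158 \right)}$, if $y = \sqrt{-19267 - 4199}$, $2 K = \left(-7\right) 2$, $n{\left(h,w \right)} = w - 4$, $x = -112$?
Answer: $- \frac{119}{144} + i \sqrt{23466} \approx -0.82639 + 153.19 i$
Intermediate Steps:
$n{\left(h,w \right)} = -4 + w$
$K = -7$ ($K = \frac{\left(-7\right) 2}{2} = \frac{1}{2} \left(-14\right) = -7$)
$y = i \sqrt{23466}$ ($y = \sqrt{-23466} = i \sqrt{23466} \approx 153.19 i$)
$C{\left(a,Z \right)} = - \frac{119}{-14 + Z}$ ($C{\left(a,Z \right)} = \frac{-112 - 7}{\left(-4 - 10\right) + Z} = - \frac{119}{-14 + Z}$)
$y + C{\left(-150,158 \right)} = i \sqrt{23466} - \frac{119}{-14 + 158} = i \sqrt{23466} - \frac{119}{144} = - \frac{119}{144} + i \sqrt{23466}$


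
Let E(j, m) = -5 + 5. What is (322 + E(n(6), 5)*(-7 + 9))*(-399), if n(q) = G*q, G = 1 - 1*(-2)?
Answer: -128478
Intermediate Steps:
G = 3 (G = 1 + 2 = 3)
n(q) = 3*q
E(j, m) = 0
(322 + E(n(6), 5)*(-7 + 9))*(-399) = (322 + 0*(-7 + 9))*(-399) = (322 + 0*2)*(-399) = (322 + 0)*(-399) = 322*(-399) = -128478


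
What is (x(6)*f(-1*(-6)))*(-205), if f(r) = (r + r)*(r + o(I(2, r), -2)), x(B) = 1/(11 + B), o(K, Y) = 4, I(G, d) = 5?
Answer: -24600/17 ≈ -1447.1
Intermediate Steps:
f(r) = 2*r*(4 + r) (f(r) = (r + r)*(r + 4) = (2*r)*(4 + r) = 2*r*(4 + r))
(x(6)*f(-1*(-6)))*(-205) = ((2*(-1*(-6))*(4 - 1*(-6)))/(11 + 6))*(-205) = ((2*6*(4 + 6))/17)*(-205) = ((2*6*10)/17)*(-205) = ((1/17)*120)*(-205) = (120/17)*(-205) = -24600/17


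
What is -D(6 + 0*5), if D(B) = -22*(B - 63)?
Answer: -1254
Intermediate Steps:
D(B) = 1386 - 22*B (D(B) = -22*(-63 + B) = 1386 - 22*B)
-D(6 + 0*5) = -(1386 - 22*(6 + 0*5)) = -(1386 - 22*(6 + 0)) = -(1386 - 22*6) = -(1386 - 132) = -1*1254 = -1254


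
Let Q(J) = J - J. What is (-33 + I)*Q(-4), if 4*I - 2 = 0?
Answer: 0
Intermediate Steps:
I = ½ (I = ½ + (¼)*0 = ½ + 0 = ½ ≈ 0.50000)
Q(J) = 0
(-33 + I)*Q(-4) = (-33 + ½)*0 = -65/2*0 = 0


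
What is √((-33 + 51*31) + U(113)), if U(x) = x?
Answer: √1661 ≈ 40.755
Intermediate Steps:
√((-33 + 51*31) + U(113)) = √((-33 + 51*31) + 113) = √((-33 + 1581) + 113) = √(1548 + 113) = √1661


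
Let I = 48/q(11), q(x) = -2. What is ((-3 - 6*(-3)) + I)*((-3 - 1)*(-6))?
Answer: -216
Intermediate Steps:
I = -24 (I = 48/(-2) = 48*(-1/2) = -24)
((-3 - 6*(-3)) + I)*((-3 - 1)*(-6)) = ((-3 - 6*(-3)) - 24)*((-3 - 1)*(-6)) = ((-3 + 18) - 24)*(-4*(-6)) = (15 - 24)*24 = -9*24 = -216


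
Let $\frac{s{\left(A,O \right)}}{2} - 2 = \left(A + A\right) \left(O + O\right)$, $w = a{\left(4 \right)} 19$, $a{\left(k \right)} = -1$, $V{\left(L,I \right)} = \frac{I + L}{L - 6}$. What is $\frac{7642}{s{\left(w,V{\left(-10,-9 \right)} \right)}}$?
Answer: $- \frac{15284}{353} \approx -43.297$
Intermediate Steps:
$V{\left(L,I \right)} = \frac{I + L}{-6 + L}$
$w = -19$ ($w = \left(-1\right) 19 = -19$)
$s{\left(A,O \right)} = 4 + 8 A O$ ($s{\left(A,O \right)} = 4 + 2 \left(A + A\right) \left(O + O\right) = 4 + 2 \cdot 2 A 2 O = 4 + 2 \cdot 4 A O = 4 + 8 A O$)
$\frac{7642}{s{\left(w,V{\left(-10,-9 \right)} \right)}} = \frac{7642}{4 + 8 \left(-19\right) \frac{-9 - 10}{-6 - 10}} = \frac{7642}{4 + 8 \left(-19\right) \frac{1}{-16} \left(-19\right)} = \frac{7642}{4 + 8 \left(-19\right) \left(\left(- \frac{1}{16}\right) \left(-19\right)\right)} = \frac{7642}{4 + 8 \left(-19\right) \frac{19}{16}} = \frac{7642}{4 - \frac{361}{2}} = \frac{7642}{- \frac{353}{2}} = 7642 \left(- \frac{2}{353}\right) = - \frac{15284}{353}$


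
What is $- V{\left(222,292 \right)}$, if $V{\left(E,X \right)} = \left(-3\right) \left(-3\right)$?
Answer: $-9$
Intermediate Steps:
$V{\left(E,X \right)} = 9$
$- V{\left(222,292 \right)} = \left(-1\right) 9 = -9$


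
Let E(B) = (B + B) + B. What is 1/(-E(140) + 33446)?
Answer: 1/33026 ≈ 3.0279e-5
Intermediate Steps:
E(B) = 3*B (E(B) = 2*B + B = 3*B)
1/(-E(140) + 33446) = 1/(-3*140 + 33446) = 1/(-1*420 + 33446) = 1/(-420 + 33446) = 1/33026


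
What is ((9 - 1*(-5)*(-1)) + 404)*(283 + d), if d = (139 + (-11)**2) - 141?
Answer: 164016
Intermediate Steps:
d = 119 (d = (139 + 121) - 141 = 260 - 141 = 119)
((9 - 1*(-5)*(-1)) + 404)*(283 + d) = ((9 - 1*(-5)*(-1)) + 404)*(283 + 119) = ((9 + 5*(-1)) + 404)*402 = ((9 - 5) + 404)*402 = (4 + 404)*402 = 408*402 = 164016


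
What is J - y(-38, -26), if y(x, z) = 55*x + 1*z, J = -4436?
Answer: -2320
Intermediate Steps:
y(x, z) = z + 55*x (y(x, z) = 55*x + z = z + 55*x)
J - y(-38, -26) = -4436 - (-26 + 55*(-38)) = -4436 - (-26 - 2090) = -4436 - 1*(-2116) = -4436 + 2116 = -2320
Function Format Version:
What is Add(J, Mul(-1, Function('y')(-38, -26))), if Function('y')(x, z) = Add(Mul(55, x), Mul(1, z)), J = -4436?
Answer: -2320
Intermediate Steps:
Function('y')(x, z) = Add(z, Mul(55, x)) (Function('y')(x, z) = Add(Mul(55, x), z) = Add(z, Mul(55, x)))
Add(J, Mul(-1, Function('y')(-38, -26))) = Add(-4436, Mul(-1, Add(-26, Mul(55, -38)))) = Add(-4436, Mul(-1, Add(-26, -2090))) = Add(-4436, Mul(-1, -2116)) = Add(-4436, 2116) = -2320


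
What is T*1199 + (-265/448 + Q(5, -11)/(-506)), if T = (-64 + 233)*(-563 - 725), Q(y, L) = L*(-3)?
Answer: -2689227860079/10304 ≈ -2.6099e+8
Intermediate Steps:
Q(y, L) = -3*L
T = -217672 (T = 169*(-1288) = -217672)
T*1199 + (-265/448 + Q(5, -11)/(-506)) = -217672*1199 + (-265/448 - 3*(-11)/(-506)) = -260988728 + (-265*1/448 + 33*(-1/506)) = -260988728 + (-265/448 - 3/46) = -260988728 - 6767/10304 = -2689227860079/10304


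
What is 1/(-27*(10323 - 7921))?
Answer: -1/64854 ≈ -1.5419e-5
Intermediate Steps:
1/(-27*(10323 - 7921)) = 1/(-27*2402) = 1/(-64854) = -1/64854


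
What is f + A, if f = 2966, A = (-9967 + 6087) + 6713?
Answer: 5799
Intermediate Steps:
A = 2833 (A = -3880 + 6713 = 2833)
f + A = 2966 + 2833 = 5799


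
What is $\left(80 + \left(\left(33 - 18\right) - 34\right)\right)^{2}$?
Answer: $3721$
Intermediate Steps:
$\left(80 + \left(\left(33 - 18\right) - 34\right)\right)^{2} = \left(80 + \left(15 - 34\right)\right)^{2} = \left(80 - 19\right)^{2} = 61^{2} = 3721$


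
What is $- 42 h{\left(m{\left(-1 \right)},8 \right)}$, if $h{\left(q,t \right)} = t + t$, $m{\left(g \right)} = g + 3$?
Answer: $-672$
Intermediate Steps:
$m{\left(g \right)} = 3 + g$
$h{\left(q,t \right)} = 2 t$
$- 42 h{\left(m{\left(-1 \right)},8 \right)} = - 42 \cdot 2 \cdot 8 = \left(-42\right) 16 = -672$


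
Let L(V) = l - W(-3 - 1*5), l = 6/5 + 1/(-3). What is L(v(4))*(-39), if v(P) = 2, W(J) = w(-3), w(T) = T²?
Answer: 1586/5 ≈ 317.20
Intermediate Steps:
l = 13/15 (l = 6*(⅕) + 1*(-⅓) = 6/5 - ⅓ = 13/15 ≈ 0.86667)
W(J) = 9 (W(J) = (-3)² = 9)
L(V) = -122/15 (L(V) = 13/15 - 1*9 = 13/15 - 9 = -122/15)
L(v(4))*(-39) = -122/15*(-39) = 1586/5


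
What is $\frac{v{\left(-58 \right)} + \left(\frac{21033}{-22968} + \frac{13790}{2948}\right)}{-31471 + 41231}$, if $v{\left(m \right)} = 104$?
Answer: $\frac{18425577}{1668803840} \approx 0.011041$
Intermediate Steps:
$\frac{v{\left(-58 \right)} + \left(\frac{21033}{-22968} + \frac{13790}{2948}\right)}{-31471 + 41231} = \frac{104 + \left(\frac{21033}{-22968} + \frac{13790}{2948}\right)}{-31471 + 41231} = \frac{104 + \left(21033 \left(- \frac{1}{22968}\right) + 13790 \cdot \frac{1}{2948}\right)}{9760} = \left(104 + \left(- \frac{2337}{2552} + \frac{6895}{1474}\right)\right) \frac{1}{9760} = \left(104 + \frac{643241}{170984}\right) \frac{1}{9760} = \frac{18425577}{170984} \cdot \frac{1}{9760} = \frac{18425577}{1668803840}$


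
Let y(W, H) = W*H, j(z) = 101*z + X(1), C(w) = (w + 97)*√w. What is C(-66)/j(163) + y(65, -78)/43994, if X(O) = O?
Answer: -2535/21997 + 31*I*√66/16464 ≈ -0.11524 + 0.015297*I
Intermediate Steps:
C(w) = √w*(97 + w) (C(w) = (97 + w)*√w = √w*(97 + w))
j(z) = 1 + 101*z (j(z) = 101*z + 1 = 1 + 101*z)
y(W, H) = H*W
C(-66)/j(163) + y(65, -78)/43994 = (√(-66)*(97 - 66))/(1 + 101*163) - 78*65/43994 = ((I*√66)*31)/(1 + 16463) - 5070*1/43994 = (31*I*√66)/16464 - 2535/21997 = (31*I*√66)*(1/16464) - 2535/21997 = 31*I*√66/16464 - 2535/21997 = -2535/21997 + 31*I*√66/16464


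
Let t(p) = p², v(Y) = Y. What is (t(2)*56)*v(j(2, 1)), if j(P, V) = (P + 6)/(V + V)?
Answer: 896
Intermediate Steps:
j(P, V) = (6 + P)/(2*V) (j(P, V) = (6 + P)/((2*V)) = (6 + P)*(1/(2*V)) = (6 + P)/(2*V))
(t(2)*56)*v(j(2, 1)) = (2²*56)*((½)*(6 + 2)/1) = (4*56)*((½)*1*8) = 224*4 = 896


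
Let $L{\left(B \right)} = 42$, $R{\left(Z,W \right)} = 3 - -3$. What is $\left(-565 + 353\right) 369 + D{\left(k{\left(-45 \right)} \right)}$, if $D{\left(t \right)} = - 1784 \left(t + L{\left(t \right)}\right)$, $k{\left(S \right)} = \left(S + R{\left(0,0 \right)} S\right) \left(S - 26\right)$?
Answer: $-40052316$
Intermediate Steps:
$R{\left(Z,W \right)} = 6$ ($R{\left(Z,W \right)} = 3 + 3 = 6$)
$k{\left(S \right)} = 7 S \left(-26 + S\right)$ ($k{\left(S \right)} = \left(S + 6 S\right) \left(S - 26\right) = 7 S \left(-26 + S\right)$)
$D{\left(t \right)} = -74928 - 1784 t$ ($D{\left(t \right)} = - 1784 \left(t + 42\right) = - 1784 \left(42 + t\right) = -74928 - 1784 t$)
$\left(-565 + 353\right) 369 + D{\left(k{\left(-45 \right)} \right)} = \left(-565 + 353\right) 369 - \left(74928 + 1784 \cdot 7 \left(-45\right) \left(-26 - 45\right)\right) = \left(-212\right) 369 - \left(74928 + 1784 \cdot 7 \left(-45\right) \left(-71\right)\right) = -78228 - 39974088 = -40052316$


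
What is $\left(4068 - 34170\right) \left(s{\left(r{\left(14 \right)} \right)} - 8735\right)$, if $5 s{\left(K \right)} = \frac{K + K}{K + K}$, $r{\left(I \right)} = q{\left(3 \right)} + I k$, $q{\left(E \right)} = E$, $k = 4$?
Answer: $\frac{1314674748}{5} \approx 2.6294 \cdot 10^{8}$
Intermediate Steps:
$r{\left(I \right)} = 3 + 4 I$ ($r{\left(I \right)} = 3 + I 4 = 3 + 4 I$)
$s{\left(K \right)} = \frac{1}{5}$ ($s{\left(K \right)} = \frac{\left(K + K\right) \frac{1}{K + K}}{5} = \frac{2 K \frac{1}{2 K}}{5} = \frac{1}{5} \cdot 1 = \frac{1}{5}$)
$\left(4068 - 34170\right) \left(s{\left(r{\left(14 \right)} \right)} - 8735\right) = \left(4068 - 34170\right) \left(\frac{1}{5} - 8735\right) = \left(-30102\right) \left(- \frac{43674}{5}\right) = \frac{1314674748}{5}$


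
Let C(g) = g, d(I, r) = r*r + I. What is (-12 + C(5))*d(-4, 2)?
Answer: 0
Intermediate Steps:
d(I, r) = I + r² (d(I, r) = r² + I = I + r²)
(-12 + C(5))*d(-4, 2) = (-12 + 5)*(-4 + 2²) = -7*(-4 + 4) = -7*0 = 0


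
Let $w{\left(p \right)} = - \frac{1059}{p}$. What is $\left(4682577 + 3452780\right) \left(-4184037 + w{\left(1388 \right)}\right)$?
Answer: $- \frac{47245633573681155}{1388} \approx -3.4039 \cdot 10^{13}$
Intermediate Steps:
$\left(4682577 + 3452780\right) \left(-4184037 + w{\left(1388 \right)}\right) = \left(4682577 + 3452780\right) \left(-4184037 - \frac{1059}{1388}\right) = 8135357 \left(-4184037 - \frac{1059}{1388}\right) = 8135357 \left(- \frac{5807444415}{1388}\right) = - \frac{47245633573681155}{1388}$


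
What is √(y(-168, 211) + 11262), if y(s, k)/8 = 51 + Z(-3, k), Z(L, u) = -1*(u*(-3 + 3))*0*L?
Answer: √11670 ≈ 108.03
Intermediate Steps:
Z(L, u) = 0 (Z(L, u) = -1*(u*0)*0 = -1*0*0 = -0*0 = -1*0 = 0)
y(s, k) = 408 (y(s, k) = 8*(51 + 0) = 8*51 = 408)
√(y(-168, 211) + 11262) = √(408 + 11262) = √11670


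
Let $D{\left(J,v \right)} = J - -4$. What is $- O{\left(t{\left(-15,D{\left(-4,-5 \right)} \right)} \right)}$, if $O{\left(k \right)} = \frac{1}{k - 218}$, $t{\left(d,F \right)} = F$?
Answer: $\frac{1}{218} \approx 0.0045872$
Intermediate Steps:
$D{\left(J,v \right)} = 4 + J$ ($D{\left(J,v \right)} = J + 4 = 4 + J$)
$O{\left(k \right)} = \frac{1}{-218 + k}$
$- O{\left(t{\left(-15,D{\left(-4,-5 \right)} \right)} \right)} = - \frac{1}{-218 + \left(4 - 4\right)} = - \frac{1}{-218 + 0} = - \frac{1}{-218} = \left(-1\right) \left(- \frac{1}{218}\right) = \frac{1}{218}$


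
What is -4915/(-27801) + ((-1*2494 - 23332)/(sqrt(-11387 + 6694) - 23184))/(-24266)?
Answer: 32044940144635963/181304733789499617 - 245347*I*sqrt(13)/6521518427017 ≈ 0.17675 - 1.3564e-7*I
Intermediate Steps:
-4915/(-27801) + ((-1*2494 - 23332)/(sqrt(-11387 + 6694) - 23184))/(-24266) = -4915*(-1/27801) + ((-2494 - 23332)/(sqrt(-4693) - 23184))*(-1/24266) = 4915/27801 - 25826/(19*I*sqrt(13) - 23184)*(-1/24266) = 4915/27801 - 25826/(-23184 + 19*I*sqrt(13))*(-1/24266) = 4915/27801 + 12913/(12133*(-23184 + 19*I*sqrt(13)))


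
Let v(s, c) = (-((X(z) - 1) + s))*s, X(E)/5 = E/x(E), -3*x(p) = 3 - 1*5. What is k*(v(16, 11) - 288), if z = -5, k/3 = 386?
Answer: 83376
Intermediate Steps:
k = 1158 (k = 3*386 = 1158)
x(p) = ⅔ (x(p) = -(3 - 1*5)/3 = -(3 - 5)/3 = -⅓*(-2) = ⅔)
X(E) = 15*E/2 (X(E) = 5*(E/(⅔)) = 5*(E*(3/2)) = 5*(3*E/2) = 15*E/2)
v(s, c) = s*(77/2 - s) (v(s, c) = (-(((15/2)*(-5) - 1) + s))*s = (-((-75/2 - 1) + s))*s = (-(-77/2 + s))*s = (77/2 - s)*s = s*(77/2 - s))
k*(v(16, 11) - 288) = 1158*((½)*16*(77 - 2*16) - 288) = 1158*((½)*16*(77 - 32) - 288) = 1158*((½)*16*45 - 288) = 1158*(360 - 288) = 1158*72 = 83376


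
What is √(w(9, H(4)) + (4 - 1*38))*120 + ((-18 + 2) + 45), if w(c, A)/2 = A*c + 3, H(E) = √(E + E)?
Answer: 29 + 240*√(-7 + 9*√2) ≈ 603.39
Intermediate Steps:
H(E) = √2*√E (H(E) = √(2*E) = √2*√E)
w(c, A) = 6 + 2*A*c (w(c, A) = 2*(A*c + 3) = 2*(3 + A*c) = 6 + 2*A*c)
√(w(9, H(4)) + (4 - 1*38))*120 + ((-18 + 2) + 45) = √((6 + 2*(√2*√4)*9) + (4 - 1*38))*120 + ((-18 + 2) + 45) = √((6 + 2*(√2*2)*9) + (4 - 38))*120 + (-16 + 45) = √((6 + 2*(2*√2)*9) - 34)*120 + 29 = √((6 + 36*√2) - 34)*120 + 29 = √(-28 + 36*√2)*120 + 29 = 120*√(-28 + 36*√2) + 29 = 29 + 120*√(-28 + 36*√2)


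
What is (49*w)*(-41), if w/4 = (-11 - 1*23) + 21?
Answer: 104468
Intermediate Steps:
w = -52 (w = 4*((-11 - 1*23) + 21) = 4*((-11 - 23) + 21) = 4*(-34 + 21) = 4*(-13) = -52)
(49*w)*(-41) = (49*(-52))*(-41) = -2548*(-41) = 104468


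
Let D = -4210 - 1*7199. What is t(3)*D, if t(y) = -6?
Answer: 68454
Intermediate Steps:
D = -11409 (D = -4210 - 7199 = -11409)
t(3)*D = -6*(-11409) = 68454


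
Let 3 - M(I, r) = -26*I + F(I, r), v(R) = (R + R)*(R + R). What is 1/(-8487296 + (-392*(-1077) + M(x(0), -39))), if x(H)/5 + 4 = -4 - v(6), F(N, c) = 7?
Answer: -1/8084876 ≈ -1.2369e-7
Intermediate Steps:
v(R) = 4*R² (v(R) = (2*R)*(2*R) = 4*R²)
x(H) = -760 (x(H) = -20 + 5*(-4 - 4*6²) = -20 + 5*(-4 - 4*36) = -20 + 5*(-4 - 1*144) = -20 + 5*(-4 - 144) = -20 + 5*(-148) = -20 - 740 = -760)
M(I, r) = -4 + 26*I (M(I, r) = 3 - (-26*I + 7) = 3 - (7 - 26*I) = 3 + (-7 + 26*I) = -4 + 26*I)
1/(-8487296 + (-392*(-1077) + M(x(0), -39))) = 1/(-8487296 + (-392*(-1077) + (-4 + 26*(-760)))) = 1/(-8487296 + (422184 + (-4 - 19760))) = 1/(-8487296 + (422184 - 19764)) = 1/(-8487296 + 402420) = 1/(-8084876) = -1/8084876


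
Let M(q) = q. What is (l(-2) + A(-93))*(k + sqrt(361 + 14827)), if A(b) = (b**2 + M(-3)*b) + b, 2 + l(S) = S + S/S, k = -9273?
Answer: -81899136 + 17664*sqrt(3797) ≈ -8.0811e+7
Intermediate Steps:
l(S) = -1 + S (l(S) = -2 + (S + S/S) = -2 + (S + 1) = -2 + (1 + S) = -1 + S)
A(b) = b**2 - 2*b (A(b) = (b**2 - 3*b) + b = b**2 - 2*b)
(l(-2) + A(-93))*(k + sqrt(361 + 14827)) = ((-1 - 2) - 93*(-2 - 93))*(-9273 + sqrt(361 + 14827)) = (-3 - 93*(-95))*(-9273 + sqrt(15188)) = (-3 + 8835)*(-9273 + 2*sqrt(3797)) = 8832*(-9273 + 2*sqrt(3797)) = -81899136 + 17664*sqrt(3797)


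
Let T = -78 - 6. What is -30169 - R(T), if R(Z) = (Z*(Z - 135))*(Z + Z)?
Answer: 3060359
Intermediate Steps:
T = -84
R(Z) = 2*Z²*(-135 + Z) (R(Z) = (Z*(-135 + Z))*(2*Z) = 2*Z²*(-135 + Z))
-30169 - R(T) = -30169 - 2*(-84)²*(-135 - 84) = -30169 - 2*7056*(-219) = -30169 - 1*(-3090528) = -30169 + 3090528 = 3060359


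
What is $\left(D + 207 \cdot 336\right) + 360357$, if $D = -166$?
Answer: $429743$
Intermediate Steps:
$\left(D + 207 \cdot 336\right) + 360357 = \left(-166 + 207 \cdot 336\right) + 360357 = \left(-166 + 69552\right) + 360357 = 69386 + 360357 = 429743$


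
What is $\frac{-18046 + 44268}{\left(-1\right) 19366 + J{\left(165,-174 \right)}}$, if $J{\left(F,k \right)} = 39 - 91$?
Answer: $- \frac{1873}{1387} \approx -1.3504$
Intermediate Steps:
$J{\left(F,k \right)} = -52$ ($J{\left(F,k \right)} = 39 - 91 = -52$)
$\frac{-18046 + 44268}{\left(-1\right) 19366 + J{\left(165,-174 \right)}} = \frac{-18046 + 44268}{\left(-1\right) 19366 - 52} = \frac{26222}{-19366 - 52} = \frac{26222}{-19418} = 26222 \left(- \frac{1}{19418}\right) = - \frac{1873}{1387}$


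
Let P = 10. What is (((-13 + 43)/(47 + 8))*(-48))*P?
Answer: -2880/11 ≈ -261.82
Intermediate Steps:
(((-13 + 43)/(47 + 8))*(-48))*P = (((-13 + 43)/(47 + 8))*(-48))*10 = ((30/55)*(-48))*10 = ((30*(1/55))*(-48))*10 = ((6/11)*(-48))*10 = -288/11*10 = -2880/11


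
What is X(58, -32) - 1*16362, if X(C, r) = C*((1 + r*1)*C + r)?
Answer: -122502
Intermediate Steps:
X(C, r) = C*(r + C*(1 + r)) (X(C, r) = C*((1 + r)*C + r) = C*(C*(1 + r) + r) = C*(r + C*(1 + r)))
X(58, -32) - 1*16362 = 58*(58 - 32 + 58*(-32)) - 1*16362 = 58*(58 - 32 - 1856) - 16362 = 58*(-1830) - 16362 = -106140 - 16362 = -122502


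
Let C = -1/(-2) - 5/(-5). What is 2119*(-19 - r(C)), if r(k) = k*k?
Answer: -180115/4 ≈ -45029.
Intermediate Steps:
C = 3/2 (C = -1*(-1/2) - 5*(-1/5) = 1/2 + 1 = 3/2 ≈ 1.5000)
r(k) = k**2
2119*(-19 - r(C)) = 2119*(-19 - (3/2)**2) = 2119*(-19 - 1*9/4) = 2119*(-19 - 9/4) = 2119*(-85/4) = -180115/4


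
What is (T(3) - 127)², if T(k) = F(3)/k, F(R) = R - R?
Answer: 16129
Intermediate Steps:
F(R) = 0
T(k) = 0 (T(k) = 0/k = 0)
(T(3) - 127)² = (0 - 127)² = (-127)² = 16129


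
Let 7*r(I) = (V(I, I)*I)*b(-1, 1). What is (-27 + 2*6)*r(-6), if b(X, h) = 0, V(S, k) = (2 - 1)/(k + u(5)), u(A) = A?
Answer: 0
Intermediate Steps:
V(S, k) = 1/(5 + k) (V(S, k) = (2 - 1)/(k + 5) = 1/(5 + k))
r(I) = 0 (r(I) = ((I/(5 + I))*0)/7 = (⅐)*0 = 0)
(-27 + 2*6)*r(-6) = (-27 + 2*6)*0 = (-27 + 12)*0 = -15*0 = 0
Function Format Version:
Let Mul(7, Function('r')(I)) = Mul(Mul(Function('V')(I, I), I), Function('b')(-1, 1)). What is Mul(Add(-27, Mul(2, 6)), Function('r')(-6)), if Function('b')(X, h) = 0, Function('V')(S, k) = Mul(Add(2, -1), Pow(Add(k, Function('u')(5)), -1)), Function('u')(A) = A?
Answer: 0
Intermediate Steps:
Function('V')(S, k) = Pow(Add(5, k), -1) (Function('V')(S, k) = Mul(Add(2, -1), Pow(Add(k, 5), -1)) = Mul(1, Pow(Add(5, k), -1)) = Pow(Add(5, k), -1))
Function('r')(I) = 0 (Function('r')(I) = Mul(Rational(1, 7), Mul(Mul(Pow(Add(5, I), -1), I), 0)) = Mul(Rational(1, 7), Mul(Mul(I, Pow(Add(5, I), -1)), 0)) = Mul(Rational(1, 7), 0) = 0)
Mul(Add(-27, Mul(2, 6)), Function('r')(-6)) = Mul(Add(-27, Mul(2, 6)), 0) = Mul(Add(-27, 12), 0) = Mul(-15, 0) = 0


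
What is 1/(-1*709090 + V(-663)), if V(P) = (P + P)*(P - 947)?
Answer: 1/1425770 ≈ 7.0138e-7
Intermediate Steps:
V(P) = 2*P*(-947 + P) (V(P) = (2*P)*(-947 + P) = 2*P*(-947 + P))
1/(-1*709090 + V(-663)) = 1/(-1*709090 + 2*(-663)*(-947 - 663)) = 1/(-709090 + 2*(-663)*(-1610)) = 1/(-709090 + 2134860) = 1/1425770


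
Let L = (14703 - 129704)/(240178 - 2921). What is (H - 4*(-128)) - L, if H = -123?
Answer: 92407974/237257 ≈ 389.48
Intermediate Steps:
L = -115001/237257 ≈ -0.48471
(H - 4*(-128)) - L = (-123 - 4*(-128)) - 1*(-115001/237257) = (-123 + 512) + 115001/237257 = 389 + 115001/237257 = 92407974/237257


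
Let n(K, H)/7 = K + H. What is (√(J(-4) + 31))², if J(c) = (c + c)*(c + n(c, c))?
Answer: 511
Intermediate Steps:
n(K, H) = 7*H + 7*K (n(K, H) = 7*(K + H) = 7*(H + K) = 7*H + 7*K)
J(c) = 30*c² (J(c) = (c + c)*(c + (7*c + 7*c)) = (2*c)*(c + 14*c) = (2*c)*(15*c) = 30*c²)
(√(J(-4) + 31))² = (√(30*(-4)² + 31))² = (√(30*16 + 31))² = (√(480 + 31))² = (√511)² = 511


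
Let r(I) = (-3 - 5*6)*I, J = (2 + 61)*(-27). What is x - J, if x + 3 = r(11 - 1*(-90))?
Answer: -1635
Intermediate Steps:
J = -1701 (J = 63*(-27) = -1701)
r(I) = -33*I (r(I) = (-3 - 30)*I = -33*I)
x = -3336 (x = -3 - 33*(11 - 1*(-90)) = -3 - 33*(11 + 90) = -3 - 33*101 = -3 - 3333 = -3336)
x - J = -3336 - 1*(-1701) = -3336 + 1701 = -1635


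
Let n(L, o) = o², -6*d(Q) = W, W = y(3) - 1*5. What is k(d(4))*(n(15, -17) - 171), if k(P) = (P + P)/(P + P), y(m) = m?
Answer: 118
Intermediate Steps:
W = -2 (W = 3 - 1*5 = 3 - 5 = -2)
d(Q) = ⅓ (d(Q) = -⅙*(-2) = ⅓)
k(P) = 1 (k(P) = (2*P)/((2*P)) = (2*P)*(1/(2*P)) = 1)
k(d(4))*(n(15, -17) - 171) = 1*((-17)² - 171) = 1*(289 - 171) = 1*118 = 118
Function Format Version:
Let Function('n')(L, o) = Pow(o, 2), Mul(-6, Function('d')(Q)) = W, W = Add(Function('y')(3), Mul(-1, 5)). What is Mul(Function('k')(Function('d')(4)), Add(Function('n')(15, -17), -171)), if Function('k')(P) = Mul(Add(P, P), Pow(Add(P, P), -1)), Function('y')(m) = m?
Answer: 118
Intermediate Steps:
W = -2 (W = Add(3, Mul(-1, 5)) = Add(3, -5) = -2)
Function('d')(Q) = Rational(1, 3) (Function('d')(Q) = Mul(Rational(-1, 6), -2) = Rational(1, 3))
Function('k')(P) = 1 (Function('k')(P) = Mul(Mul(2, P), Pow(Mul(2, P), -1)) = Mul(Mul(2, P), Mul(Rational(1, 2), Pow(P, -1))) = 1)
Mul(Function('k')(Function('d')(4)), Add(Function('n')(15, -17), -171)) = Mul(1, Add(Pow(-17, 2), -171)) = Mul(1, Add(289, -171)) = Mul(1, 118) = 118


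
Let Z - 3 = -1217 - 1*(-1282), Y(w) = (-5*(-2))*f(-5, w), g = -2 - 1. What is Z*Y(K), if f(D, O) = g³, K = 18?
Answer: -18360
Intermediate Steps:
g = -3
f(D, O) = -27 (f(D, O) = (-3)³ = -27)
Y(w) = -270 (Y(w) = -5*(-2)*(-27) = 10*(-27) = -270)
Z = 68 (Z = 3 + (-1217 - 1*(-1282)) = 3 + (-1217 + 1282) = 3 + 65 = 68)
Z*Y(K) = 68*(-270) = -18360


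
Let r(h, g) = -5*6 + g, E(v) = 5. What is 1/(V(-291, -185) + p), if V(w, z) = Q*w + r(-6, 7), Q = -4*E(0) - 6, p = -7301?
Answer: 1/242 ≈ 0.0041322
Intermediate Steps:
r(h, g) = -30 + g
Q = -26 (Q = -4*5 - 6 = -20 - 6 = -26)
V(w, z) = -23 - 26*w (V(w, z) = -26*w + (-30 + 7) = -26*w - 23 = -23 - 26*w)
1/(V(-291, -185) + p) = 1/((-23 - 26*(-291)) - 7301) = 1/((-23 + 7566) - 7301) = 1/(7543 - 7301) = 1/242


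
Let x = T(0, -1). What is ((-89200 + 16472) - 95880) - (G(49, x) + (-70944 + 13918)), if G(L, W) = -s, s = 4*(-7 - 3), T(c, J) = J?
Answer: -111622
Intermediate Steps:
x = -1
s = -40 (s = 4*(-10) = -40)
G(L, W) = 40 (G(L, W) = -1*(-40) = 40)
((-89200 + 16472) - 95880) - (G(49, x) + (-70944 + 13918)) = ((-89200 + 16472) - 95880) - (40 + (-70944 + 13918)) = (-72728 - 95880) - (40 - 57026) = -168608 - 1*(-56986) = -168608 + 56986 = -111622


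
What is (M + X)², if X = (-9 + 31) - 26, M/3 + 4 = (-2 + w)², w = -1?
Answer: 121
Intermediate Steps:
M = 15 (M = -12 + 3*(-2 - 1)² = -12 + 3*(-3)² = -12 + 3*9 = -12 + 27 = 15)
X = -4 (X = 22 - 26 = -4)
(M + X)² = (15 - 4)² = 11² = 121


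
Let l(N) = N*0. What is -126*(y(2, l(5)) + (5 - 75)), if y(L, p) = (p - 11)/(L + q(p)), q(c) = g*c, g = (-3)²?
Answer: 9513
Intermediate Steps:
g = 9
q(c) = 9*c
l(N) = 0
y(L, p) = (-11 + p)/(L + 9*p) (y(L, p) = (p - 11)/(L + 9*p) = (-11 + p)/(L + 9*p))
-126*(y(2, l(5)) + (5 - 75)) = -126*((-11 + 0)/(2 + 9*0) + (5 - 75)) = -126*(-11/(2 + 0) - 70) = -126*(-11/2 - 70) = -126*(-151/2) = 9513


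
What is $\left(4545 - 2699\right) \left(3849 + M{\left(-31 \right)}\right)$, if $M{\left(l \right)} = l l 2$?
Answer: $10653266$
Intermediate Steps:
$M{\left(l \right)} = 2 l^{2}$ ($M{\left(l \right)} = l^{2} \cdot 2 = 2 l^{2}$)
$\left(4545 - 2699\right) \left(3849 + M{\left(-31 \right)}\right) = \left(4545 - 2699\right) \left(3849 + 2 \left(-31\right)^{2}\right) = 1846 \left(3849 + 2 \cdot 961\right) = 1846 \left(3849 + 1922\right) = 1846 \cdot 5771 = 10653266$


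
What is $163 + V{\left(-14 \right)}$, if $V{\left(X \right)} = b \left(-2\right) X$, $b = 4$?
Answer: $275$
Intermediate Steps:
$V{\left(X \right)} = - 8 X$ ($V{\left(X \right)} = 4 \left(-2\right) X = - 8 X$)
$163 + V{\left(-14 \right)} = 163 - -112 = 163 + 112 = 275$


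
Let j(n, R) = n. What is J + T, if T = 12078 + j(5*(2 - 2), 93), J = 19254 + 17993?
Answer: 49325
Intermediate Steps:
J = 37247
T = 12078 (T = 12078 + 5*(2 - 2) = 12078 + 5*0 = 12078 + 0 = 12078)
J + T = 37247 + 12078 = 49325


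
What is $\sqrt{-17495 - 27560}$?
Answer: $i \sqrt{45055} \approx 212.26 i$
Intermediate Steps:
$\sqrt{-17495 - 27560} = \sqrt{-45055} = i \sqrt{45055}$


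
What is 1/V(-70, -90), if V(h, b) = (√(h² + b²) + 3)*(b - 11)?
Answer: 3/1312091 - 10*√130/1312091 ≈ -8.4611e-5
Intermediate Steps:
V(h, b) = (-11 + b)*(3 + √(b² + h²)) (V(h, b) = (√(b² + h²) + 3)*(-11 + b) = (3 + √(b² + h²))*(-11 + b) = (-11 + b)*(3 + √(b² + h²)))
1/V(-70, -90) = 1/(-33 - 11*√((-90)² + (-70)²) + 3*(-90) - 90*√((-90)² + (-70)²)) = 1/(-33 - 11*√(8100 + 4900) - 270 - 90*√(8100 + 4900)) = 1/(-33 - 110*√130 - 270 - 900*√130) = 1/(-303 - 1010*√130)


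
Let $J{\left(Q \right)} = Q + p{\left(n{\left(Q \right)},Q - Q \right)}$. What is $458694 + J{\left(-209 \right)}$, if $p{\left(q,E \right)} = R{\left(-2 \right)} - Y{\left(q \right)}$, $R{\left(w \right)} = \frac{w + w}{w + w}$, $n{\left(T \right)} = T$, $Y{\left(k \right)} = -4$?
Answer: $458490$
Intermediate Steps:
$R{\left(w \right)} = 1$ ($R{\left(w \right)} = \frac{2 w}{2 w} = 2 w \frac{1}{2 w} = 1$)
$p{\left(q,E \right)} = 5$ ($p{\left(q,E \right)} = 1 - -4 = 1 + 4 = 5$)
$J{\left(Q \right)} = 5 + Q$ ($J{\left(Q \right)} = Q + 5 = 5 + Q$)
$458694 + J{\left(-209 \right)} = 458694 + \left(5 - 209\right) = 458694 - 204 = 458490$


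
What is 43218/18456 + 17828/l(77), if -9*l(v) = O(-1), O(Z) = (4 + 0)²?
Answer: -15419847/1538 ≈ -10026.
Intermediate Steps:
O(Z) = 16 (O(Z) = 4² = 16)
l(v) = -16/9 (l(v) = -⅑*16 = -16/9)
43218/18456 + 17828/l(77) = 43218/18456 + 17828/(-16/9) = 43218*(1/18456) + 17828*(-9/16) = 7203/3076 - 40113/4 = -15419847/1538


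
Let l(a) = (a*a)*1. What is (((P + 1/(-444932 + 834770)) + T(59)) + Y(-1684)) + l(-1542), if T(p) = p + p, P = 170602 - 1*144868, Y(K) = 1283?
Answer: 937521016363/389838 ≈ 2.4049e+6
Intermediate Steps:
P = 25734 (P = 170602 - 144868 = 25734)
T(p) = 2*p
l(a) = a² (l(a) = a²*1 = a²)
(((P + 1/(-444932 + 834770)) + T(59)) + Y(-1684)) + l(-1542) = (((25734 + 1/(-444932 + 834770)) + 2*59) + 1283) + (-1542)² = (((25734 + 1/389838) + 118) + 1283) + 2377764 = ((10032091093/389838 + 118) + 1283) + 2377764 = (10078091977/389838 + 1283) + 2377764 = 10578254131/389838 + 2377764 = 937521016363/389838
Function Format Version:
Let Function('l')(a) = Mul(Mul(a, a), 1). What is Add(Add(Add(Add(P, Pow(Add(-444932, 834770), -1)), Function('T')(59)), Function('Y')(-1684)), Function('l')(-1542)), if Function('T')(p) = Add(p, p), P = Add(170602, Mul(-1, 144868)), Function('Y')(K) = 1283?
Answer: Rational(937521016363, 389838) ≈ 2.4049e+6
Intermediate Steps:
P = 25734 (P = Add(170602, -144868) = 25734)
Function('T')(p) = Mul(2, p)
Function('l')(a) = Pow(a, 2) (Function('l')(a) = Mul(Pow(a, 2), 1) = Pow(a, 2))
Add(Add(Add(Add(P, Pow(Add(-444932, 834770), -1)), Function('T')(59)), Function('Y')(-1684)), Function('l')(-1542)) = Add(Add(Add(Add(25734, Pow(Add(-444932, 834770), -1)), Mul(2, 59)), 1283), Pow(-1542, 2)) = Add(Add(Add(Add(25734, Pow(389838, -1)), 118), 1283), 2377764) = Add(Add(Add(Add(25734, Rational(1, 389838)), 118), 1283), 2377764) = Add(Add(Add(Rational(10032091093, 389838), 118), 1283), 2377764) = Add(Add(Rational(10078091977, 389838), 1283), 2377764) = Add(Rational(10578254131, 389838), 2377764) = Rational(937521016363, 389838)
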